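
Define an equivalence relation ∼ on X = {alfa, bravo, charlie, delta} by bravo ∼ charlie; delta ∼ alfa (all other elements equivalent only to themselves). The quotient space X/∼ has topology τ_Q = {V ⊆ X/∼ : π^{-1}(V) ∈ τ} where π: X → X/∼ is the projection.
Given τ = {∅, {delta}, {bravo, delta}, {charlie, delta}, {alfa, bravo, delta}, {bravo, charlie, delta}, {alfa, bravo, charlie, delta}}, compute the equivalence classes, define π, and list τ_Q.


X/∼ = {[alfa=delta], [bravo=charlie]}; |τ_Q| = 2.

Equivalence classes: [alfa=delta], [bravo=charlie].
Quotient map π: X → X/∼ sends alfa ↦ [alfa=delta], bravo ↦ [bravo=charlie], charlie ↦ [bravo=charlie], delta ↦ [alfa=delta].
For each subset V ⊆ X/∼, compute π^{-1}(V) ⊆ X and check whether π^{-1}(V) ∈ τ. V is open in τ_Q iff π^{-1}(V) ∈ τ.
  V = {}: π^{-1}(V) = ∅ ∈ τ ✓.
  V = {[alfa=delta]}: π^{-1}(V) = {alfa, delta} ∉ τ ✗.
  V = {[bravo=charlie]}: π^{-1}(V) = {bravo, charlie} ∉ τ ✗.
  V = {[alfa=delta], [bravo=charlie]}: π^{-1}(V) = {alfa, bravo, charlie, delta} ∈ τ ✓.
Open sets in the quotient: τ_Q = {{}, {[alfa=delta], [bravo=charlie]}} (2 elements).


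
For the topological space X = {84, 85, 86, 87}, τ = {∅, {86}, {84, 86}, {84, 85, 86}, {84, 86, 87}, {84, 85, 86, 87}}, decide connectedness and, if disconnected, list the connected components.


(X, τ) is connected.

Find clopen sets (U ∈ τ with X ∖ U ∈ τ):
  U = ∅, X ∖ U = {84, 85, 86, 87} — both open, so U is clopen.
  U = {84, 85, 86, 87}, X ∖ U = ∅ — both open, so U is clopen.
Only trivial clopens (∅ and X) exist, so (X, τ) is connected.
Compute connected components by grouping points that agree on all clopens:
  component: {84, 85, 86, 87}


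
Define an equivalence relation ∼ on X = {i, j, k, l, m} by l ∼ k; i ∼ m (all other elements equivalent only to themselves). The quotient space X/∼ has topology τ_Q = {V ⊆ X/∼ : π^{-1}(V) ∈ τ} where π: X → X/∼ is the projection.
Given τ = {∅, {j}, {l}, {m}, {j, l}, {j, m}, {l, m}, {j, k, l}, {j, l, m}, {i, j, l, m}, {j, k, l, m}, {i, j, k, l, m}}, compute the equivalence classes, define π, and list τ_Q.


X/∼ = {[i=m], [j], [k=l]}; |τ_Q| = 4.

Equivalence classes: [i=m], [j], [k=l].
Quotient map π: X → X/∼ sends i ↦ [i=m], j ↦ [j], k ↦ [k=l], l ↦ [k=l], m ↦ [i=m].
For each subset V ⊆ X/∼, compute π^{-1}(V) ⊆ X and check whether π^{-1}(V) ∈ τ. V is open in τ_Q iff π^{-1}(V) ∈ τ.
  V = {}: π^{-1}(V) = ∅ ∈ τ ✓.
  V = {[i=m]}: π^{-1}(V) = {i, m} ∉ τ ✗.
  V = {[j]}: π^{-1}(V) = {j} ∈ τ ✓.
  V = {[i=m], [j]}: π^{-1}(V) = {i, j, m} ∉ τ ✗.
  V = {[k=l]}: π^{-1}(V) = {k, l} ∉ τ ✗.
  V = {[i=m], [k=l]}: π^{-1}(V) = {i, k, l, m} ∉ τ ✗.
  V = {[j], [k=l]}: π^{-1}(V) = {j, k, l} ∈ τ ✓.
  V = {[i=m], [j], [k=l]}: π^{-1}(V) = {i, j, k, l, m} ∈ τ ✓.
Open sets in the quotient: τ_Q = {{}, {[j]}, {[j], [k=l]}, {[i=m], [j], [k=l]}} (4 elements).


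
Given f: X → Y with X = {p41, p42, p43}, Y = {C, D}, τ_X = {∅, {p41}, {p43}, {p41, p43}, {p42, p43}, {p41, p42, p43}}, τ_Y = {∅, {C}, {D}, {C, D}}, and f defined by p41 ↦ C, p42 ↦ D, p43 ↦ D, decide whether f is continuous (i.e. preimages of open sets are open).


f IS continuous.

Compute f^{-1}(U) for each U ∈ τ_Y:
  U = ∅: f^{-1}(U) = ∅ ∈ τ_X ✓.
  U = {C}: f^{-1}(U) = {p41} ∈ τ_X ✓.
  U = {D}: f^{-1}(U) = {p42, p43} ∈ τ_X ✓.
  U = {C, D}: f^{-1}(U) = {p41, p42, p43} ∈ τ_X ✓.
Every preimage lies in τ_X, so f IS continuous.


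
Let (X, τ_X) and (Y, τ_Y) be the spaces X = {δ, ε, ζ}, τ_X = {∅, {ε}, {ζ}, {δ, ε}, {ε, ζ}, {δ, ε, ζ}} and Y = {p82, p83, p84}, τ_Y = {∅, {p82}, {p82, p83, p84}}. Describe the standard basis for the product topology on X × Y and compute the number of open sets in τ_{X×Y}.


Basis B = {∅ × ∅, {ε} × {p82}, {ζ} × {p82}, {δ, ε} × {p82}, {ε, ζ} × {p82}, {δ, ε, ζ} × {p82}, {ε} × {p82, p83, p84}, {ζ} × {p82, p83, p84}, {δ, ε} × {p82, p83, p84}, {ε, ζ} × {p82, p83, p84}, {δ, ε, ζ} × {p82, p83, p84}}; |τ_{X×Y}| = 18.

Enumerate products U × V with U ∈ τ_X, V ∈ τ_Y (deduplicated):
  ∅ × ∅ = {} (∅)
  {ε} × {p82} = {(ε,p82)}
  {ζ} × {p82} = {(ζ,p82)}
  {δ, ε} × {p82} = {(δ,p82), (ε,p82)}
  {ε, ζ} × {p82} = {(ε,p82), (ζ,p82)}
  {δ, ε, ζ} × {p82} = {(δ,p82), (ε,p82), (ζ,p82)}
  {ε} × {p82, p83, p84} = {(ε,p82), (ε,p83), (ε,p84)}
  {ζ} × {p82, p83, p84} = {(ζ,p82), (ζ,p83), (ζ,p84)}
  {δ, ε} × {p82, p83, p84} = {(δ,p82), (δ,p83), (δ,p84), (ε,p82), (ε,p83), (ε,p84)}
  {ε, ζ} × {p82, p83, p84} = {(ε,p82), (ε,p83), (ε,p84), (ζ,p82), (ζ,p83), (ζ,p84)}
  {δ, ε, ζ} × {p82, p83, p84} = {(δ,p82), (δ,p83), (δ,p84), (ε,p82), (ε,p83), (ε,p84), (ζ,p82), (ζ,p83), (ζ,p84)}
These 11 distinct sets form the basis B.
Close under arbitrary unions to get τ_{X×Y}; counting gives |τ_{X×Y}| = 18.


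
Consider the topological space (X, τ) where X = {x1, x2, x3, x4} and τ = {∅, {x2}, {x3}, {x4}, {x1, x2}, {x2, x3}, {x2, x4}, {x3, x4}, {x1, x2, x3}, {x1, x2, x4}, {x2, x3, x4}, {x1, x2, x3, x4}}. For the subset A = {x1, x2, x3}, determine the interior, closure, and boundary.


int(A) = {x1, x2, x3}, cl(A) = {x1, x2, x3}, ∂A = ∅.

Closed sets in (X, τ) are complements of opens:
  closed(X, τ) = {∅, {x1}, {x3}, {x4}, {x1, x2}, {x1, x3}, {x1, x4}, {x3, x4}, {x1, x2, x3}, {x1, x2, x4}, {x1, x3, x4}, {x1, x2, x3, x4}}.
int(A) = ⋃ {U ∈ τ : U ⊆ A}. Opens contained in A: ∅, {x2}, {x3}, {x1, x2}, {x2, x3}, {x1, x2, x3}.
Taking the union of these: int(A) = {x1, x2, x3}.
cl(A) = ⋂ {C closed : A ⊆ C}. Closed sets containing A: {x1, x2, x3}, {x1, x2, x3, x4}.
Intersecting these: cl(A) = {x1, x2, x3}.
∂A = cl(A) ∖ int(A) = {x1, x2, x3} ∖ {x1, x2, x3} = ∅.


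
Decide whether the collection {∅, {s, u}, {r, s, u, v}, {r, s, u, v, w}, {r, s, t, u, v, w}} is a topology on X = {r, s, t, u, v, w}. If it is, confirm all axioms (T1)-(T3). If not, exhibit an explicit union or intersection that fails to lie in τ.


τ IS a topology on X.

Axiom (T1): ∅ ∈ τ? Yes; X ∈ τ? Yes.
Axiom (T2/T3): check pairwise unions and intersections of members of τ.
All pairwise intersections and unions checked — each lies in τ. Therefore τ satisfies (T1), (T2), (T3): it IS a topology on X.


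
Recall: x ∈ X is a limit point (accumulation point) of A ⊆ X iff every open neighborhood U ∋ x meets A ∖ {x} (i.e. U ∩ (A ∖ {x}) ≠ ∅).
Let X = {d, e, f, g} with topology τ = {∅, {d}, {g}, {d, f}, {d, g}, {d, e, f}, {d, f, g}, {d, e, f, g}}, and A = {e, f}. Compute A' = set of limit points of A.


A' = {e}

For each x ∈ X, list the open sets U ∈ τ with x ∈ U, then check whether U ∩ (A ∖ {x}) ≠ ∅ for every such U.
  x = d: open {d} ∋ x has {d} ∩ (A ∖ {d}) = ∅, so x is NOT a limit point.
  x = e: opens ∋ x are {d, e, f}, {d, e, f, g}; each meets A ∖ {e}, so x IS a limit point.
  x = f: open {d, f} ∋ x has {d, f} ∩ (A ∖ {f}) = ∅, so x is NOT a limit point.
  x = g: open {g} ∋ x has {g} ∩ (A ∖ {g}) = ∅, so x is NOT a limit point.
Collecting: A' = {e}.


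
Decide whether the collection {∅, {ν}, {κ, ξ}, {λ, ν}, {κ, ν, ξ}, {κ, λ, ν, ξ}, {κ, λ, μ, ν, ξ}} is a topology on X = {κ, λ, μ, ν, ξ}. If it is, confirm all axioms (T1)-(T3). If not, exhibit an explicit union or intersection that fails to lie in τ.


τ IS a topology on X.

Axiom (T1): ∅ ∈ τ? Yes; X ∈ τ? Yes.
Axiom (T2/T3): check pairwise unions and intersections of members of τ.
All pairwise intersections and unions checked — each lies in τ. Therefore τ satisfies (T1), (T2), (T3): it IS a topology on X.


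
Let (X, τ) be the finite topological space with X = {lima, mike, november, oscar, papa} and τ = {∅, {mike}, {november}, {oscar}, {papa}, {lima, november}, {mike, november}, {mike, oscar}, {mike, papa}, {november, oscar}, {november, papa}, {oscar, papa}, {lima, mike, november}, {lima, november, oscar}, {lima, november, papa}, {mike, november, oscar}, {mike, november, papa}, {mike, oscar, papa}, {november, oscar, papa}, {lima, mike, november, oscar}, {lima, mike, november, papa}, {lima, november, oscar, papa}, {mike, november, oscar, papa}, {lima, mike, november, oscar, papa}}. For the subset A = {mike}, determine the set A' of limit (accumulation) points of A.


A' = ∅

For each x ∈ X, list the open sets U ∈ τ with x ∈ U, then check whether U ∩ (A ∖ {x}) ≠ ∅ for every such U.
  x = lima: open {lima, november} ∋ x has {lima, november} ∩ (A ∖ {lima}) = ∅, so x is NOT a limit point.
  x = mike: open {mike} ∋ x has {mike} ∩ (A ∖ {mike}) = ∅, so x is NOT a limit point.
  x = november: open {november} ∋ x has {november} ∩ (A ∖ {november}) = ∅, so x is NOT a limit point.
  x = oscar: open {oscar} ∋ x has {oscar} ∩ (A ∖ {oscar}) = ∅, so x is NOT a limit point.
  x = papa: open {papa} ∋ x has {papa} ∩ (A ∖ {papa}) = ∅, so x is NOT a limit point.
Collecting: A' = ∅.


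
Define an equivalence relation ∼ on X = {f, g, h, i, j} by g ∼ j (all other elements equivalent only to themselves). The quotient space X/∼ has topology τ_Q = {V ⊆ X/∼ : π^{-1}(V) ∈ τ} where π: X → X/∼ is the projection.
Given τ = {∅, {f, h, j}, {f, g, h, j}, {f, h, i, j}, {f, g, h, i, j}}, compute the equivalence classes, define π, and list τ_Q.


X/∼ = {[f], [g=j], [h], [i]}; |τ_Q| = 3.

Equivalence classes: [f], [g=j], [h], [i].
Quotient map π: X → X/∼ sends f ↦ [f], g ↦ [g=j], h ↦ [h], i ↦ [i], j ↦ [g=j].
For each subset V ⊆ X/∼, compute π^{-1}(V) ⊆ X and check whether π^{-1}(V) ∈ τ. V is open in τ_Q iff π^{-1}(V) ∈ τ.
  V = {}: π^{-1}(V) = ∅ ∈ τ ✓.
  V = {[f]}: π^{-1}(V) = {f} ∉ τ ✗.
  V = {[g=j]}: π^{-1}(V) = {g, j} ∉ τ ✗.
  V = {[f], [g=j]}: π^{-1}(V) = {f, g, j} ∉ τ ✗.
  V = {[h]}: π^{-1}(V) = {h} ∉ τ ✗.
  V = {[f], [h]}: π^{-1}(V) = {f, h} ∉ τ ✗.
  V = {[g=j], [h]}: π^{-1}(V) = {g, h, j} ∉ τ ✗.
  V = {[f], [g=j], [h]}: π^{-1}(V) = {f, g, h, j} ∈ τ ✓.
  V = {[i]}: π^{-1}(V) = {i} ∉ τ ✗.
  V = {[f], [i]}: π^{-1}(V) = {f, i} ∉ τ ✗.
  V = {[g=j], [i]}: π^{-1}(V) = {g, i, j} ∉ τ ✗.
  V = {[f], [g=j], [i]}: π^{-1}(V) = {f, g, i, j} ∉ τ ✗.
  V = {[h], [i]}: π^{-1}(V) = {h, i} ∉ τ ✗.
  V = {[f], [h], [i]}: π^{-1}(V) = {f, h, i} ∉ τ ✗.
  V = {[g=j], [h], [i]}: π^{-1}(V) = {g, h, i, j} ∉ τ ✗.
  V = {[f], [g=j], [h], [i]}: π^{-1}(V) = {f, g, h, i, j} ∈ τ ✓.
Open sets in the quotient: τ_Q = {{}, {[f], [g=j], [h]}, {[f], [g=j], [h], [i]}} (3 elements).


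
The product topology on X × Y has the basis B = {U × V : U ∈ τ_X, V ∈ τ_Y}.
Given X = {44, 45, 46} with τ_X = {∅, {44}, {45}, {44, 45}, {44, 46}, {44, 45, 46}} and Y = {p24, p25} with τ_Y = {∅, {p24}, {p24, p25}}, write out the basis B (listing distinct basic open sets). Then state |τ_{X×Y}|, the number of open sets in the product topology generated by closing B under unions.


Basis B = {∅ × ∅, {44} × {p24}, {45} × {p24}, {44} × {p24, p25}, {44, 45} × {p24}, {44, 46} × {p24}, {45} × {p24, p25}, {44, 45, 46} × {p24}, {44, 45} × {p24, p25}, {44, 46} × {p24, p25}, {44, 45, 46} × {p24, p25}}; |τ_{X×Y}| = 18.

Enumerate products U × V with U ∈ τ_X, V ∈ τ_Y (deduplicated):
  ∅ × ∅ = {} (∅)
  {44} × {p24} = {(44,p24)}
  {45} × {p24} = {(45,p24)}
  {44} × {p24, p25} = {(44,p24), (44,p25)}
  {44, 45} × {p24} = {(44,p24), (45,p24)}
  {44, 46} × {p24} = {(44,p24), (46,p24)}
  {45} × {p24, p25} = {(45,p24), (45,p25)}
  {44, 45, 46} × {p24} = {(44,p24), (45,p24), (46,p24)}
  {44, 45} × {p24, p25} = {(44,p24), (44,p25), (45,p24), (45,p25)}
  {44, 46} × {p24, p25} = {(44,p24), (44,p25), (46,p24), (46,p25)}
  {44, 45, 46} × {p24, p25} = {(44,p24), (44,p25), (45,p24), (45,p25), (46,p24), (46,p25)}
These 11 distinct sets form the basis B.
Close under arbitrary unions to get τ_{X×Y}; counting gives |τ_{X×Y}| = 18.


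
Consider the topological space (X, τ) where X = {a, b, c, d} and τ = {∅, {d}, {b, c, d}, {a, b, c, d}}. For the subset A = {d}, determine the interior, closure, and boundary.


int(A) = {d}, cl(A) = {a, b, c, d}, ∂A = {a, b, c}.

Closed sets in (X, τ) are complements of opens:
  closed(X, τ) = {∅, {a}, {a, b, c}, {a, b, c, d}}.
int(A) = ⋃ {U ∈ τ : U ⊆ A}. Opens contained in A: ∅, {d}.
Taking the union of these: int(A) = {d}.
cl(A) = ⋂ {C closed : A ⊆ C}. Closed sets containing A: {a, b, c, d}.
Intersecting these: cl(A) = {a, b, c, d}.
∂A = cl(A) ∖ int(A) = {a, b, c, d} ∖ {d} = {a, b, c}.


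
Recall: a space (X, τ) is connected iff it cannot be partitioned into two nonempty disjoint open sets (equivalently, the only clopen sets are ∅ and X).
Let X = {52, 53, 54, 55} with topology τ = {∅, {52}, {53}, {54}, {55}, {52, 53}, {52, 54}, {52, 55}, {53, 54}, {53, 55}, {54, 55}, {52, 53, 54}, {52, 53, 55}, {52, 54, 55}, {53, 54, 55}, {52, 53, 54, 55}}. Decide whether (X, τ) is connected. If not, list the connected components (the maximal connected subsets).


(X, τ) is disconnected; components = [{52}, {53}, {54}, {55}].

Find clopen sets (U ∈ τ with X ∖ U ∈ τ):
  U = ∅, X ∖ U = {52, 53, 54, 55} — both open, so U is clopen.
  U = {52}, X ∖ U = {53, 54, 55} — both open, so U is clopen.
  U = {53}, X ∖ U = {52, 54, 55} — both open, so U is clopen.
  U = {54}, X ∖ U = {52, 53, 55} — both open, so U is clopen.
  U = {55}, X ∖ U = {52, 53, 54} — both open, so U is clopen.
  U = {52, 53}, X ∖ U = {54, 55} — both open, so U is clopen.
  U = {52, 54}, X ∖ U = {53, 55} — both open, so U is clopen.
  U = {52, 55}, X ∖ U = {53, 54} — both open, so U is clopen.
  U = {53, 54}, X ∖ U = {52, 55} — both open, so U is clopen.
  U = {53, 55}, X ∖ U = {52, 54} — both open, so U is clopen.
  U = {54, 55}, X ∖ U = {52, 53} — both open, so U is clopen.
  U = {52, 53, 54}, X ∖ U = {55} — both open, so U is clopen.
  U = {52, 53, 55}, X ∖ U = {54} — both open, so U is clopen.
  U = {52, 54, 55}, X ∖ U = {53} — both open, so U is clopen.
  U = {53, 54, 55}, X ∖ U = {52} — both open, so U is clopen.
  U = {52, 53, 54, 55}, X ∖ U = ∅ — both open, so U is clopen.
Nontrivial clopen(s) exist: e.g. {52, 55}. So (X, τ) is disconnected.
Compute connected components by grouping points that agree on all clopens:
  component: {52}
  component: {53}
  component: {54}
  component: {55}


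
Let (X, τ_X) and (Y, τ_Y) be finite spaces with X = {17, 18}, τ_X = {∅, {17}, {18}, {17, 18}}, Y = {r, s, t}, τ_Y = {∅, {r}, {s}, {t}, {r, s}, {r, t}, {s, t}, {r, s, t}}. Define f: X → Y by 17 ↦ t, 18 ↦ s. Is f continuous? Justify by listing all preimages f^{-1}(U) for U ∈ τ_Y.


f IS continuous.

Compute f^{-1}(U) for each U ∈ τ_Y:
  U = ∅: f^{-1}(U) = ∅ ∈ τ_X ✓.
  U = {r}: f^{-1}(U) = ∅ ∈ τ_X ✓.
  U = {s}: f^{-1}(U) = {18} ∈ τ_X ✓.
  U = {t}: f^{-1}(U) = {17} ∈ τ_X ✓.
  U = {r, s}: f^{-1}(U) = {18} ∈ τ_X ✓.
  U = {r, t}: f^{-1}(U) = {17} ∈ τ_X ✓.
  U = {s, t}: f^{-1}(U) = {17, 18} ∈ τ_X ✓.
  U = {r, s, t}: f^{-1}(U) = {17, 18} ∈ τ_X ✓.
Every preimage lies in τ_X, so f IS continuous.


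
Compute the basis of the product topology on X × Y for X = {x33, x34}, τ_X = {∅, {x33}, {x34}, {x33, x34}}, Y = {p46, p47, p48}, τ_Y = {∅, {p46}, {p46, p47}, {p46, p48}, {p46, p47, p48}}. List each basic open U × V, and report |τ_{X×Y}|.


Basis B = {∅ × ∅, {x33} × {p46}, {x34} × {p46}, {x33} × {p46, p47}, {x33} × {p46, p48}, {x33, x34} × {p46}, {x34} × {p46, p47}, {x34} × {p46, p48}, {x33} × {p46, p47, p48}, {x34} × {p46, p47, p48}, {x33, x34} × {p46, p47}, {x33, x34} × {p46, p48}, {x33, x34} × {p46, p47, p48}}; |τ_{X×Y}| = 25.

Enumerate products U × V with U ∈ τ_X, V ∈ τ_Y (deduplicated):
  ∅ × ∅ = {} (∅)
  {x33} × {p46} = {(x33,p46)}
  {x34} × {p46} = {(x34,p46)}
  {x33} × {p46, p47} = {(x33,p46), (x33,p47)}
  {x33} × {p46, p48} = {(x33,p46), (x33,p48)}
  {x33, x34} × {p46} = {(x33,p46), (x34,p46)}
  {x34} × {p46, p47} = {(x34,p46), (x34,p47)}
  {x34} × {p46, p48} = {(x34,p46), (x34,p48)}
  {x33} × {p46, p47, p48} = {(x33,p46), (x33,p47), (x33,p48)}
  {x34} × {p46, p47, p48} = {(x34,p46), (x34,p47), (x34,p48)}
  {x33, x34} × {p46, p47} = {(x33,p46), (x33,p47), (x34,p46), (x34,p47)}
  {x33, x34} × {p46, p48} = {(x33,p46), (x33,p48), (x34,p46), (x34,p48)}
  {x33, x34} × {p46, p47, p48} = {(x33,p46), (x33,p47), (x33,p48), (x34,p46), (x34,p47), (x34,p48)}
These 13 distinct sets form the basis B.
Close under arbitrary unions to get τ_{X×Y}; counting gives |τ_{X×Y}| = 25.


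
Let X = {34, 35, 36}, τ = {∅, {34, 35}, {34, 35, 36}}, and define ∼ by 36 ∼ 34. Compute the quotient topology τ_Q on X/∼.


X/∼ = {[34=36], [35]}; |τ_Q| = 2.

Equivalence classes: [34=36], [35].
Quotient map π: X → X/∼ sends 34 ↦ [34=36], 35 ↦ [35], 36 ↦ [34=36].
For each subset V ⊆ X/∼, compute π^{-1}(V) ⊆ X and check whether π^{-1}(V) ∈ τ. V is open in τ_Q iff π^{-1}(V) ∈ τ.
  V = {}: π^{-1}(V) = ∅ ∈ τ ✓.
  V = {[34=36]}: π^{-1}(V) = {34, 36} ∉ τ ✗.
  V = {[35]}: π^{-1}(V) = {35} ∉ τ ✗.
  V = {[34=36], [35]}: π^{-1}(V) = {34, 35, 36} ∈ τ ✓.
Open sets in the quotient: τ_Q = {{}, {[34=36], [35]}} (2 elements).


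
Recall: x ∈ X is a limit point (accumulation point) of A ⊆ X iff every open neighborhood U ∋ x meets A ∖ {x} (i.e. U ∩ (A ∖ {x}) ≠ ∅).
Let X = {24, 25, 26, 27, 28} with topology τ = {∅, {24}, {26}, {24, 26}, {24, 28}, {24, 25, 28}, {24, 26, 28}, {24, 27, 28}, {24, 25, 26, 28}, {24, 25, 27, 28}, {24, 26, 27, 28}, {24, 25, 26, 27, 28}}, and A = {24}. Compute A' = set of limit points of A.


A' = {25, 27, 28}

For each x ∈ X, list the open sets U ∈ τ with x ∈ U, then check whether U ∩ (A ∖ {x}) ≠ ∅ for every such U.
  x = 24: open {24} ∋ x has {24} ∩ (A ∖ {24}) = ∅, so x is NOT a limit point.
  x = 25: opens ∋ x are {24, 25, 28}, {24, 25, 26, 28}, {24, 25, 27, 28}, {24, 25, 26, 27, 28}; each meets A ∖ {25}, so x IS a limit point.
  x = 26: open {26} ∋ x has {26} ∩ (A ∖ {26}) = ∅, so x is NOT a limit point.
  x = 27: opens ∋ x are {24, 27, 28}, {24, 25, 27, 28}, {24, 26, 27, 28}, {24, 25, 26, 27, 28}; each meets A ∖ {27}, so x IS a limit point.
  x = 28: opens ∋ x are {24, 28}, {24, 25, 28}, {24, 26, 28}, {24, 27, 28}, {24, 25, 26, 28}, {24, 25, 27, 28}, {24, 26, 27, 28}, {24, 25, 26, 27, 28}; each meets A ∖ {28}, so x IS a limit point.
Collecting: A' = {25, 27, 28}.


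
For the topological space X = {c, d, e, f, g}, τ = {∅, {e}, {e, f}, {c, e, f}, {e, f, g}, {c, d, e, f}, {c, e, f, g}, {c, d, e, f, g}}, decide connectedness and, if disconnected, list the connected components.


(X, τ) is connected.

Find clopen sets (U ∈ τ with X ∖ U ∈ τ):
  U = ∅, X ∖ U = {c, d, e, f, g} — both open, so U is clopen.
  U = {c, d, e, f, g}, X ∖ U = ∅ — both open, so U is clopen.
Only trivial clopens (∅ and X) exist, so (X, τ) is connected.
Compute connected components by grouping points that agree on all clopens:
  component: {c, d, e, f, g}


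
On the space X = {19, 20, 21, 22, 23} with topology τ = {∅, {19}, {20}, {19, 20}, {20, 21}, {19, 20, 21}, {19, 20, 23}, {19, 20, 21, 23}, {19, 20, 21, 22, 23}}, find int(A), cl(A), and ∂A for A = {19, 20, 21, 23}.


int(A) = {19, 20, 21, 23}, cl(A) = {19, 20, 21, 22, 23}, ∂A = {22}.

Closed sets in (X, τ) are complements of opens:
  closed(X, τ) = {∅, {22}, {21, 22}, {22, 23}, {19, 22, 23}, {21, 22, 23}, {19, 21, 22, 23}, {20, 21, 22, 23}, {19, 20, 21, 22, 23}}.
int(A) = ⋃ {U ∈ τ : U ⊆ A}. Opens contained in A: ∅, {19}, {20}, {19, 20}, {20, 21}, {19, 20, 21}, {19, 20, 23}, {19, 20, 21, 23}.
Taking the union of these: int(A) = {19, 20, 21, 23}.
cl(A) = ⋂ {C closed : A ⊆ C}. Closed sets containing A: {19, 20, 21, 22, 23}.
Intersecting these: cl(A) = {19, 20, 21, 22, 23}.
∂A = cl(A) ∖ int(A) = {19, 20, 21, 22, 23} ∖ {19, 20, 21, 23} = {22}.


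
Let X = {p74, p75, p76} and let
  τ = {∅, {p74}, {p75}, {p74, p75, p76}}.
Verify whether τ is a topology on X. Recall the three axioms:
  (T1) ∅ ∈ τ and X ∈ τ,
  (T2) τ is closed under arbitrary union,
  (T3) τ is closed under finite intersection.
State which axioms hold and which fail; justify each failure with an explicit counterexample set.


τ is NOT a topology on X.

Axiom (T1): ∅ ∈ τ? Yes; X ∈ τ? Yes.
Axiom (T2/T3): check pairwise unions and intersections of members of τ.
Counterexample for (T2): {p74} ∪ {p75} = {p74, p75} ∉ τ. Therefore τ is NOT a topology.


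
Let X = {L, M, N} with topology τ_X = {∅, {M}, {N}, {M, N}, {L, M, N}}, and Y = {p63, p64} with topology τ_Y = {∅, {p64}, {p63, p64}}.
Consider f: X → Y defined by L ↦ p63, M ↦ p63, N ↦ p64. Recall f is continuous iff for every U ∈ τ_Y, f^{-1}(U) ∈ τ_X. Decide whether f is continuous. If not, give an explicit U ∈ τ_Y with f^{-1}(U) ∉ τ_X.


f IS continuous.

Compute f^{-1}(U) for each U ∈ τ_Y:
  U = ∅: f^{-1}(U) = ∅ ∈ τ_X ✓.
  U = {p64}: f^{-1}(U) = {N} ∈ τ_X ✓.
  U = {p63, p64}: f^{-1}(U) = {L, M, N} ∈ τ_X ✓.
Every preimage lies in τ_X, so f IS continuous.


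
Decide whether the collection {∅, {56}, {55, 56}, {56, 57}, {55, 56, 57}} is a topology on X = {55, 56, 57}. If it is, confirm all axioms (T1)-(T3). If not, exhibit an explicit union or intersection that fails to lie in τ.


τ IS a topology on X.

Axiom (T1): ∅ ∈ τ? Yes; X ∈ τ? Yes.
Axiom (T2/T3): check pairwise unions and intersections of members of τ.
All pairwise intersections and unions checked — each lies in τ. Therefore τ satisfies (T1), (T2), (T3): it IS a topology on X.


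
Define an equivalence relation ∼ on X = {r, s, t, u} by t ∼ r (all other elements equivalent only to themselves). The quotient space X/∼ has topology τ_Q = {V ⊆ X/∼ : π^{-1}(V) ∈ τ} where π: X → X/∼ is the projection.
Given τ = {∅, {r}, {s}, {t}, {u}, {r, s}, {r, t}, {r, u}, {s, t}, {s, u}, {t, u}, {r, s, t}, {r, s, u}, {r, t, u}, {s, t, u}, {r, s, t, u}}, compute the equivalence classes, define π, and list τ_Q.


X/∼ = {[r=t], [s], [u]}; |τ_Q| = 8.

Equivalence classes: [r=t], [s], [u].
Quotient map π: X → X/∼ sends r ↦ [r=t], s ↦ [s], t ↦ [r=t], u ↦ [u].
For each subset V ⊆ X/∼, compute π^{-1}(V) ⊆ X and check whether π^{-1}(V) ∈ τ. V is open in τ_Q iff π^{-1}(V) ∈ τ.
  V = {}: π^{-1}(V) = ∅ ∈ τ ✓.
  V = {[r=t]}: π^{-1}(V) = {r, t} ∈ τ ✓.
  V = {[s]}: π^{-1}(V) = {s} ∈ τ ✓.
  V = {[r=t], [s]}: π^{-1}(V) = {r, s, t} ∈ τ ✓.
  V = {[u]}: π^{-1}(V) = {u} ∈ τ ✓.
  V = {[r=t], [u]}: π^{-1}(V) = {r, t, u} ∈ τ ✓.
  V = {[s], [u]}: π^{-1}(V) = {s, u} ∈ τ ✓.
  V = {[r=t], [s], [u]}: π^{-1}(V) = {r, s, t, u} ∈ τ ✓.
Open sets in the quotient: τ_Q = {{}, {[r=t]}, {[s]}, {[r=t], [s]}, {[u]}, {[r=t], [u]}, {[s], [u]}, {[r=t], [s], [u]}} (8 elements).


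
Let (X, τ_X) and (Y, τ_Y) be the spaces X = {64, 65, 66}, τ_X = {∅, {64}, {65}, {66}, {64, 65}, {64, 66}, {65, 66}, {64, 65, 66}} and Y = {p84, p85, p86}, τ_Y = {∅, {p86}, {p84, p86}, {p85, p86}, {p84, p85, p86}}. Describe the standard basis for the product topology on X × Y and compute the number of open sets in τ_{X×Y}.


Basis B = {∅ × ∅, {64} × {p86}, {65} × {p86}, {66} × {p86}, {64} × {p84, p86}, {64} × {p85, p86}, {64, 65} × {p86}, {64, 66} × {p86}, {65} × {p84, p86}, {65} × {p85, p86}, {65, 66} × {p86}, {66} × {p84, p86}, {66} × {p85, p86}, {64} × {p84, p85, p86}, {64, 65, 66} × {p86}, {65} × {p84, p85, p86}, {66} × {p84, p85, p86}, {64, 65} × {p84, p86}, {64, 66} × {p84, p86}, {64, 65} × {p85, p86}, {64, 66} × {p85, p86}, {65, 66} × {p84, p86}, {65, 66} × {p85, p86}, {64, 65} × {p84, p85, p86}, {64, 66} × {p84, p85, p86}, {64, 65, 66} × {p84, p86}, {64, 65, 66} × {p85, p86}, {65, 66} × {p84, p85, p86}, {64, 65, 66} × {p84, p85, p86}}; |τ_{X×Y}| = 125.

Enumerate products U × V with U ∈ τ_X, V ∈ τ_Y (deduplicated):
  ∅ × ∅ = {} (∅)
  {64} × {p86} = {(64,p86)}
  {65} × {p86} = {(65,p86)}
  {66} × {p86} = {(66,p86)}
  {64} × {p84, p86} = {(64,p84), (64,p86)}
  {64} × {p85, p86} = {(64,p85), (64,p86)}
  {64, 65} × {p86} = {(64,p86), (65,p86)}
  {64, 66} × {p86} = {(64,p86), (66,p86)}
  {65} × {p84, p86} = {(65,p84), (65,p86)}
  {65} × {p85, p86} = {(65,p85), (65,p86)}
  {65, 66} × {p86} = {(65,p86), (66,p86)}
  {66} × {p84, p86} = {(66,p84), (66,p86)}
  {66} × {p85, p86} = {(66,p85), (66,p86)}
  {64} × {p84, p85, p86} = {(64,p84), (64,p85), (64,p86)}
  {64, 65, 66} × {p86} = {(64,p86), (65,p86), (66,p86)}
  {65} × {p84, p85, p86} = {(65,p84), (65,p85), (65,p86)}
  {66} × {p84, p85, p86} = {(66,p84), (66,p85), (66,p86)}
  {64, 65} × {p84, p86} = {(64,p84), (64,p86), (65,p84), (65,p86)}
  {64, 66} × {p84, p86} = {(64,p84), (64,p86), (66,p84), (66,p86)}
  {64, 65} × {p85, p86} = {(64,p85), (64,p86), (65,p85), (65,p86)}
  {64, 66} × {p85, p86} = {(64,p85), (64,p86), (66,p85), (66,p86)}
  {65, 66} × {p84, p86} = {(65,p84), (65,p86), (66,p84), (66,p86)}
  {65, 66} × {p85, p86} = {(65,p85), (65,p86), (66,p85), (66,p86)}
  {64, 65} × {p84, p85, p86} = {(64,p84), (64,p85), (64,p86), (65,p84), (65,p85), (65,p86)}
  {64, 66} × {p84, p85, p86} = {(64,p84), (64,p85), (64,p86), (66,p84), (66,p85), (66,p86)}
  {64, 65, 66} × {p84, p86} = {(64,p84), (64,p86), (65,p84), (65,p86), (66,p84), (66,p86)}
  {64, 65, 66} × {p85, p86} = {(64,p85), (64,p86), (65,p85), (65,p86), (66,p85), (66,p86)}
  {65, 66} × {p84, p85, p86} = {(65,p84), (65,p85), (65,p86), (66,p84), (66,p85), (66,p86)}
  {64, 65, 66} × {p84, p85, p86} = {(64,p84), (64,p85), (64,p86), (65,p84), (65,p85), (65,p86), (66,p84), (66,p85), (66,p86)}
These 29 distinct sets form the basis B.
Close under arbitrary unions to get τ_{X×Y}; counting gives |τ_{X×Y}| = 125.


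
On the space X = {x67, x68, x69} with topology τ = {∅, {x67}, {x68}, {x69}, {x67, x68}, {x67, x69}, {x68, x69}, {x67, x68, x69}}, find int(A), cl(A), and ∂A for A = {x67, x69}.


int(A) = {x67, x69}, cl(A) = {x67, x69}, ∂A = ∅.

Closed sets in (X, τ) are complements of opens:
  closed(X, τ) = {∅, {x67}, {x68}, {x69}, {x67, x68}, {x67, x69}, {x68, x69}, {x67, x68, x69}}.
int(A) = ⋃ {U ∈ τ : U ⊆ A}. Opens contained in A: ∅, {x67}, {x69}, {x67, x69}.
Taking the union of these: int(A) = {x67, x69}.
cl(A) = ⋂ {C closed : A ⊆ C}. Closed sets containing A: {x67, x69}, {x67, x68, x69}.
Intersecting these: cl(A) = {x67, x69}.
∂A = cl(A) ∖ int(A) = {x67, x69} ∖ {x67, x69} = ∅.


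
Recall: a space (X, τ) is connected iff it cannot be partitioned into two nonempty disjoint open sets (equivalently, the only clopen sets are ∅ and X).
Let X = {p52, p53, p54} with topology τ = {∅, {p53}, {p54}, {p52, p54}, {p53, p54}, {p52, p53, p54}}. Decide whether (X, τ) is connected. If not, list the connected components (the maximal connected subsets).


(X, τ) is disconnected; components = [{p53}, {p52, p54}].

Find clopen sets (U ∈ τ with X ∖ U ∈ τ):
  U = ∅, X ∖ U = {p52, p53, p54} — both open, so U is clopen.
  U = {p53}, X ∖ U = {p52, p54} — both open, so U is clopen.
  U = {p52, p54}, X ∖ U = {p53} — both open, so U is clopen.
  U = {p52, p53, p54}, X ∖ U = ∅ — both open, so U is clopen.
Nontrivial clopen(s) exist: e.g. {p53}. So (X, τ) is disconnected.
Compute connected components by grouping points that agree on all clopens:
  component: {p53}
  component: {p52, p54}


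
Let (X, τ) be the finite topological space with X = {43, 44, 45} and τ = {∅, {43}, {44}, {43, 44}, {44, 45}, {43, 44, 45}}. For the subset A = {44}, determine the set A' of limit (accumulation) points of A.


A' = {45}

For each x ∈ X, list the open sets U ∈ τ with x ∈ U, then check whether U ∩ (A ∖ {x}) ≠ ∅ for every such U.
  x = 43: open {43} ∋ x has {43} ∩ (A ∖ {43}) = ∅, so x is NOT a limit point.
  x = 44: open {44} ∋ x has {44} ∩ (A ∖ {44}) = ∅, so x is NOT a limit point.
  x = 45: opens ∋ x are {44, 45}, {43, 44, 45}; each meets A ∖ {45}, so x IS a limit point.
Collecting: A' = {45}.


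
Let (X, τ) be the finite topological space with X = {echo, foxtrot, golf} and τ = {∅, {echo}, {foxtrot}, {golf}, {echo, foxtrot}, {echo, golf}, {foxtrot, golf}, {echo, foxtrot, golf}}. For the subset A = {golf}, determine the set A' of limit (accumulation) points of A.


A' = ∅

For each x ∈ X, list the open sets U ∈ τ with x ∈ U, then check whether U ∩ (A ∖ {x}) ≠ ∅ for every such U.
  x = echo: open {echo} ∋ x has {echo} ∩ (A ∖ {echo}) = ∅, so x is NOT a limit point.
  x = foxtrot: open {foxtrot} ∋ x has {foxtrot} ∩ (A ∖ {foxtrot}) = ∅, so x is NOT a limit point.
  x = golf: open {golf} ∋ x has {golf} ∩ (A ∖ {golf}) = ∅, so x is NOT a limit point.
Collecting: A' = ∅.


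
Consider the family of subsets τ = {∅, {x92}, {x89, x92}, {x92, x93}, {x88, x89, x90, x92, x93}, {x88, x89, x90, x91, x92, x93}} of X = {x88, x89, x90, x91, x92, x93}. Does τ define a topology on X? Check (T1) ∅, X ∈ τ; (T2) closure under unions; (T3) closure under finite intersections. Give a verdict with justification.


τ is NOT a topology on X.

Axiom (T1): ∅ ∈ τ? Yes; X ∈ τ? Yes.
Axiom (T2/T3): check pairwise unions and intersections of members of τ.
Counterexample for (T2): {x89, x92} ∪ {x92, x93} = {x89, x92, x93} ∉ τ. Therefore τ is NOT a topology.


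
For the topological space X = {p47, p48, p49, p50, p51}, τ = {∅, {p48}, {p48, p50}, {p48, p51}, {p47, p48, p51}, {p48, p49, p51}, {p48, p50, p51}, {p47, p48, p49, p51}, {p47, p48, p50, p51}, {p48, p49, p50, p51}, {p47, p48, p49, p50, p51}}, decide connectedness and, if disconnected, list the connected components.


(X, τ) is connected.

Find clopen sets (U ∈ τ with X ∖ U ∈ τ):
  U = ∅, X ∖ U = {p47, p48, p49, p50, p51} — both open, so U is clopen.
  U = {p47, p48, p49, p50, p51}, X ∖ U = ∅ — both open, so U is clopen.
Only trivial clopens (∅ and X) exist, so (X, τ) is connected.
Compute connected components by grouping points that agree on all clopens:
  component: {p47, p48, p49, p50, p51}


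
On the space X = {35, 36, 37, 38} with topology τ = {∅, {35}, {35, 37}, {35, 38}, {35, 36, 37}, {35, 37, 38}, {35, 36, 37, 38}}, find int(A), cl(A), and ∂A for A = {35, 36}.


int(A) = {35}, cl(A) = {35, 36, 37, 38}, ∂A = {36, 37, 38}.

Closed sets in (X, τ) are complements of opens:
  closed(X, τ) = {∅, {36}, {38}, {36, 37}, {36, 38}, {36, 37, 38}, {35, 36, 37, 38}}.
int(A) = ⋃ {U ∈ τ : U ⊆ A}. Opens contained in A: ∅, {35}.
Taking the union of these: int(A) = {35}.
cl(A) = ⋂ {C closed : A ⊆ C}. Closed sets containing A: {35, 36, 37, 38}.
Intersecting these: cl(A) = {35, 36, 37, 38}.
∂A = cl(A) ∖ int(A) = {35, 36, 37, 38} ∖ {35} = {36, 37, 38}.


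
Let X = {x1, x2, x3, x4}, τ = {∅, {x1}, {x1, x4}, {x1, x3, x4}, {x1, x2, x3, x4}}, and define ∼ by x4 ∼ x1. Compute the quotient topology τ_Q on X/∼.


X/∼ = {[x1=x4], [x2], [x3]}; |τ_Q| = 4.

Equivalence classes: [x1=x4], [x2], [x3].
Quotient map π: X → X/∼ sends x1 ↦ [x1=x4], x2 ↦ [x2], x3 ↦ [x3], x4 ↦ [x1=x4].
For each subset V ⊆ X/∼, compute π^{-1}(V) ⊆ X and check whether π^{-1}(V) ∈ τ. V is open in τ_Q iff π^{-1}(V) ∈ τ.
  V = {}: π^{-1}(V) = ∅ ∈ τ ✓.
  V = {[x1=x4]}: π^{-1}(V) = {x1, x4} ∈ τ ✓.
  V = {[x2]}: π^{-1}(V) = {x2} ∉ τ ✗.
  V = {[x1=x4], [x2]}: π^{-1}(V) = {x1, x2, x4} ∉ τ ✗.
  V = {[x3]}: π^{-1}(V) = {x3} ∉ τ ✗.
  V = {[x1=x4], [x3]}: π^{-1}(V) = {x1, x3, x4} ∈ τ ✓.
  V = {[x2], [x3]}: π^{-1}(V) = {x2, x3} ∉ τ ✗.
  V = {[x1=x4], [x2], [x3]}: π^{-1}(V) = {x1, x2, x3, x4} ∈ τ ✓.
Open sets in the quotient: τ_Q = {{}, {[x1=x4]}, {[x1=x4], [x3]}, {[x1=x4], [x2], [x3]}} (4 elements).


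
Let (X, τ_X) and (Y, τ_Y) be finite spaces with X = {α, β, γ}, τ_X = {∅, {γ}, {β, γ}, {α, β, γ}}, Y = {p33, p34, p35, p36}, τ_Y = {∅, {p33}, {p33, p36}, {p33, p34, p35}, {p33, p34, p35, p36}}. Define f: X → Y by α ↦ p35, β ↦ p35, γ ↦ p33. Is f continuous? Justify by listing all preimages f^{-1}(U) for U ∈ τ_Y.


f IS continuous.

Compute f^{-1}(U) for each U ∈ τ_Y:
  U = ∅: f^{-1}(U) = ∅ ∈ τ_X ✓.
  U = {p33}: f^{-1}(U) = {γ} ∈ τ_X ✓.
  U = {p33, p36}: f^{-1}(U) = {γ} ∈ τ_X ✓.
  U = {p33, p34, p35}: f^{-1}(U) = {α, β, γ} ∈ τ_X ✓.
  U = {p33, p34, p35, p36}: f^{-1}(U) = {α, β, γ} ∈ τ_X ✓.
Every preimage lies in τ_X, so f IS continuous.


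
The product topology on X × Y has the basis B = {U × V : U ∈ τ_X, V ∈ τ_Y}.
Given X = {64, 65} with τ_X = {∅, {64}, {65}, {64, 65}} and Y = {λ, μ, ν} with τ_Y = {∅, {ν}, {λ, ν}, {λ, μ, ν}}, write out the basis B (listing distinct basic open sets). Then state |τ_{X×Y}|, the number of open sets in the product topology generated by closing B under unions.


Basis B = {∅ × ∅, {64} × {ν}, {65} × {ν}, {64} × {λ, ν}, {64, 65} × {ν}, {65} × {λ, ν}, {64} × {λ, μ, ν}, {65} × {λ, μ, ν}, {64, 65} × {λ, ν}, {64, 65} × {λ, μ, ν}}; |τ_{X×Y}| = 16.

Enumerate products U × V with U ∈ τ_X, V ∈ τ_Y (deduplicated):
  ∅ × ∅ = {} (∅)
  {64} × {ν} = {(64,ν)}
  {65} × {ν} = {(65,ν)}
  {64} × {λ, ν} = {(64,λ), (64,ν)}
  {64, 65} × {ν} = {(64,ν), (65,ν)}
  {65} × {λ, ν} = {(65,λ), (65,ν)}
  {64} × {λ, μ, ν} = {(64,λ), (64,μ), (64,ν)}
  {65} × {λ, μ, ν} = {(65,λ), (65,μ), (65,ν)}
  {64, 65} × {λ, ν} = {(64,λ), (64,ν), (65,λ), (65,ν)}
  {64, 65} × {λ, μ, ν} = {(64,λ), (64,μ), (64,ν), (65,λ), (65,μ), (65,ν)}
These 10 distinct sets form the basis B.
Close under arbitrary unions to get τ_{X×Y}; counting gives |τ_{X×Y}| = 16.


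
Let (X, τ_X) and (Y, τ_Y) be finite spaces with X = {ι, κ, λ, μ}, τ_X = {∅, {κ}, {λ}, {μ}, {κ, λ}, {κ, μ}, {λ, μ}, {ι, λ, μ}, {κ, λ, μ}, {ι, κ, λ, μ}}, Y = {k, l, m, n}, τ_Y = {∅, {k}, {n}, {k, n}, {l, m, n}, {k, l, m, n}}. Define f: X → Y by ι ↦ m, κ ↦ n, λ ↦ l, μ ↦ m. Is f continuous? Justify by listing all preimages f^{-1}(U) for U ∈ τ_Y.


f IS continuous.

Compute f^{-1}(U) for each U ∈ τ_Y:
  U = ∅: f^{-1}(U) = ∅ ∈ τ_X ✓.
  U = {k}: f^{-1}(U) = ∅ ∈ τ_X ✓.
  U = {n}: f^{-1}(U) = {κ} ∈ τ_X ✓.
  U = {k, n}: f^{-1}(U) = {κ} ∈ τ_X ✓.
  U = {l, m, n}: f^{-1}(U) = {ι, κ, λ, μ} ∈ τ_X ✓.
  U = {k, l, m, n}: f^{-1}(U) = {ι, κ, λ, μ} ∈ τ_X ✓.
Every preimage lies in τ_X, so f IS continuous.


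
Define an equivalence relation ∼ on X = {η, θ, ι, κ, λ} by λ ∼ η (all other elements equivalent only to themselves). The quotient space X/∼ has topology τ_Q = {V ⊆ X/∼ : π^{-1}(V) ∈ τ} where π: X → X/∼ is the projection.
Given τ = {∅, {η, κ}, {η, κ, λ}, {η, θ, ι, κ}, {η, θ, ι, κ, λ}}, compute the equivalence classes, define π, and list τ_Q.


X/∼ = {[η=λ], [θ], [ι], [κ]}; |τ_Q| = 3.

Equivalence classes: [η=λ], [θ], [ι], [κ].
Quotient map π: X → X/∼ sends η ↦ [η=λ], θ ↦ [θ], ι ↦ [ι], κ ↦ [κ], λ ↦ [η=λ].
For each subset V ⊆ X/∼, compute π^{-1}(V) ⊆ X and check whether π^{-1}(V) ∈ τ. V is open in τ_Q iff π^{-1}(V) ∈ τ.
  V = {}: π^{-1}(V) = ∅ ∈ τ ✓.
  V = {[η=λ]}: π^{-1}(V) = {η, λ} ∉ τ ✗.
  V = {[θ]}: π^{-1}(V) = {θ} ∉ τ ✗.
  V = {[η=λ], [θ]}: π^{-1}(V) = {η, θ, λ} ∉ τ ✗.
  V = {[ι]}: π^{-1}(V) = {ι} ∉ τ ✗.
  V = {[η=λ], [ι]}: π^{-1}(V) = {η, ι, λ} ∉ τ ✗.
  V = {[θ], [ι]}: π^{-1}(V) = {θ, ι} ∉ τ ✗.
  V = {[η=λ], [θ], [ι]}: π^{-1}(V) = {η, θ, ι, λ} ∉ τ ✗.
  V = {[κ]}: π^{-1}(V) = {κ} ∉ τ ✗.
  V = {[η=λ], [κ]}: π^{-1}(V) = {η, κ, λ} ∈ τ ✓.
  V = {[θ], [κ]}: π^{-1}(V) = {θ, κ} ∉ τ ✗.
  V = {[η=λ], [θ], [κ]}: π^{-1}(V) = {η, θ, κ, λ} ∉ τ ✗.
  V = {[ι], [κ]}: π^{-1}(V) = {ι, κ} ∉ τ ✗.
  V = {[η=λ], [ι], [κ]}: π^{-1}(V) = {η, ι, κ, λ} ∉ τ ✗.
  V = {[θ], [ι], [κ]}: π^{-1}(V) = {θ, ι, κ} ∉ τ ✗.
  V = {[η=λ], [θ], [ι], [κ]}: π^{-1}(V) = {η, θ, ι, κ, λ} ∈ τ ✓.
Open sets in the quotient: τ_Q = {{}, {[η=λ], [κ]}, {[η=λ], [θ], [ι], [κ]}} (3 elements).


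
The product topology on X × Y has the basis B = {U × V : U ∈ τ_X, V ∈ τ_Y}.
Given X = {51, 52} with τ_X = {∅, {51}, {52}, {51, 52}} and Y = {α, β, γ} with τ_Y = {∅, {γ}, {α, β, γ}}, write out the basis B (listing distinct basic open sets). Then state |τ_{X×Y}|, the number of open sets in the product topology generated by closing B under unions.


Basis B = {∅ × ∅, {51} × {γ}, {52} × {γ}, {51, 52} × {γ}, {51} × {α, β, γ}, {52} × {α, β, γ}, {51, 52} × {α, β, γ}}; |τ_{X×Y}| = 9.

Enumerate products U × V with U ∈ τ_X, V ∈ τ_Y (deduplicated):
  ∅ × ∅ = {} (∅)
  {51} × {γ} = {(51,γ)}
  {52} × {γ} = {(52,γ)}
  {51, 52} × {γ} = {(51,γ), (52,γ)}
  {51} × {α, β, γ} = {(51,α), (51,β), (51,γ)}
  {52} × {α, β, γ} = {(52,α), (52,β), (52,γ)}
  {51, 52} × {α, β, γ} = {(51,α), (51,β), (51,γ), (52,α), (52,β), (52,γ)}
These 7 distinct sets form the basis B.
Close under arbitrary unions to get τ_{X×Y}; counting gives |τ_{X×Y}| = 9.


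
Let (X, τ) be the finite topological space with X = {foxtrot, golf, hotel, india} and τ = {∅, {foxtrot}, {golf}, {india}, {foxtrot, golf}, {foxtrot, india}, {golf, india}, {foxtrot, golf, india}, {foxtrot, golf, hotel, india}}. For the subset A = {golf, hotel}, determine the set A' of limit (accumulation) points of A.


A' = {hotel}

For each x ∈ X, list the open sets U ∈ τ with x ∈ U, then check whether U ∩ (A ∖ {x}) ≠ ∅ for every such U.
  x = foxtrot: open {foxtrot} ∋ x has {foxtrot} ∩ (A ∖ {foxtrot}) = ∅, so x is NOT a limit point.
  x = golf: open {golf} ∋ x has {golf} ∩ (A ∖ {golf}) = ∅, so x is NOT a limit point.
  x = hotel: opens ∋ x are {foxtrot, golf, hotel, india}; each meets A ∖ {hotel}, so x IS a limit point.
  x = india: open {india} ∋ x has {india} ∩ (A ∖ {india}) = ∅, so x is NOT a limit point.
Collecting: A' = {hotel}.


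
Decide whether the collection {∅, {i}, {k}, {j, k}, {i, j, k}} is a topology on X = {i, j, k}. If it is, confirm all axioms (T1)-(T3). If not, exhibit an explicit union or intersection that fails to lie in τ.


τ is NOT a topology on X.

Axiom (T1): ∅ ∈ τ? Yes; X ∈ τ? Yes.
Axiom (T2/T3): check pairwise unions and intersections of members of τ.
Counterexample for (T2): {i} ∪ {k} = {i, k} ∉ τ. Therefore τ is NOT a topology.


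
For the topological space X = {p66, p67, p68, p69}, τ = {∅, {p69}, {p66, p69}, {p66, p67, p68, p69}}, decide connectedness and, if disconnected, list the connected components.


(X, τ) is connected.

Find clopen sets (U ∈ τ with X ∖ U ∈ τ):
  U = ∅, X ∖ U = {p66, p67, p68, p69} — both open, so U is clopen.
  U = {p66, p67, p68, p69}, X ∖ U = ∅ — both open, so U is clopen.
Only trivial clopens (∅ and X) exist, so (X, τ) is connected.
Compute connected components by grouping points that agree on all clopens:
  component: {p66, p67, p68, p69}


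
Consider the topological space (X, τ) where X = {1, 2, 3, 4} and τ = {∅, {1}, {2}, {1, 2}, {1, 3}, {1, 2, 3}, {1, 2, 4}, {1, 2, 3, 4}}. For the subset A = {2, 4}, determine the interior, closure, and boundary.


int(A) = {2}, cl(A) = {2, 4}, ∂A = {4}.

Closed sets in (X, τ) are complements of opens:
  closed(X, τ) = {∅, {3}, {4}, {2, 4}, {3, 4}, {1, 3, 4}, {2, 3, 4}, {1, 2, 3, 4}}.
int(A) = ⋃ {U ∈ τ : U ⊆ A}. Opens contained in A: ∅, {2}.
Taking the union of these: int(A) = {2}.
cl(A) = ⋂ {C closed : A ⊆ C}. Closed sets containing A: {2, 4}, {2, 3, 4}, {1, 2, 3, 4}.
Intersecting these: cl(A) = {2, 4}.
∂A = cl(A) ∖ int(A) = {2, 4} ∖ {2} = {4}.
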